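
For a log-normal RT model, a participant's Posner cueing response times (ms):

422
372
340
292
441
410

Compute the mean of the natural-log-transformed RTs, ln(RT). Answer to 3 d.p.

5.929

ln(RT): 6.0450, 5.9189, 5.8289, 5.6768, 6.0890, 6.0162
Σ ln(RT) = 35.5748
Mean = 35.5748/6 = 5.92913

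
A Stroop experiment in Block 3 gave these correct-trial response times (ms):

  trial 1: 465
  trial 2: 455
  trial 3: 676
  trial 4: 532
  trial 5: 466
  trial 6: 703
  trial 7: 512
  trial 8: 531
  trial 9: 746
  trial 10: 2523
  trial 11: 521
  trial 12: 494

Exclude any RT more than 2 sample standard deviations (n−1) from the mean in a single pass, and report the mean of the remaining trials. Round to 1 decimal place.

n = 12, ΣRT = 8624, M = 718.667
Σ(x−M)² = 3658460.67; s = √(3658460.67/11) = 576.704
Cutoffs: 718.667 ± 2·576.704 → [-434.7, 1872.1]
Outside: 2523 → excluded.
Retained (n=11): Σ = 6101, mean = 6101/11 = 554.636

554.6 ms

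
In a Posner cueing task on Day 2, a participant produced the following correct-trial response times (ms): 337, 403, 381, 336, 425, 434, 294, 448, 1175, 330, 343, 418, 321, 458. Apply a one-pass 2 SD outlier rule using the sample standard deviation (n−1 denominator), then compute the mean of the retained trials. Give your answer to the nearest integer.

379 ms

n = 14, ΣRT = 6103, M = 435.929
Σ(x−M)² = 624386.93; s = √(624386.93/13) = 219.157
Cutoffs: 435.929 ± 2·219.157 → [-2.4, 874.2]
Outside: 1175 → excluded.
Retained (n=13): Σ = 4928, mean = 4928/13 = 379.077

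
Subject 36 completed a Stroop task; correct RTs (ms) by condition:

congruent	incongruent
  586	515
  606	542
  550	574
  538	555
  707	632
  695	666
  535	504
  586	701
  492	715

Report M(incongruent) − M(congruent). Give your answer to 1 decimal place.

12.1 ms

M(congruent) = 5295/9 = 588.333
M(incongruent) = 5404/9 = 600.444
Difference = 600.444 − 588.333 = 12.111 ms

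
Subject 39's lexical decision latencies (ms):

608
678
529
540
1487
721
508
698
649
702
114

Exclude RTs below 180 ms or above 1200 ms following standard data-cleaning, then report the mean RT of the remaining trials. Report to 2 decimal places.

625.89 ms

Excluded: 114, 1487
Retained (n=9): Σ = 5633
Mean = 5633/9 = 625.8889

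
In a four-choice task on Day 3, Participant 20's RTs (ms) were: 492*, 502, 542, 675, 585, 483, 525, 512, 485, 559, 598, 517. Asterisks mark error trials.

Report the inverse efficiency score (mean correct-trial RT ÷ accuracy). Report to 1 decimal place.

593.4 ms

Correct trials (n=11): 502, 542, 675, 585, 483, 525, 512, 485, 559, 598, 517
Mean correct RT = 5983/11 = 543.9091 ms
Proportion correct = 11/12
IES = 543.9091 / (11/12) = 593.355 ms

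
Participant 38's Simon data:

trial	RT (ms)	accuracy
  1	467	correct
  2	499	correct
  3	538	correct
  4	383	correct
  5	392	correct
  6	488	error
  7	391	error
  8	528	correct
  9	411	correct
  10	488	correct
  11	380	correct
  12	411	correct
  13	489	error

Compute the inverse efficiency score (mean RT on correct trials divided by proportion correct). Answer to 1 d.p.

Correct trials (n=10): 467, 499, 538, 383, 392, 528, 411, 488, 380, 411
Mean correct RT = 4497/10 = 449.7000 ms
Proportion correct = 10/13
IES = 449.7000 / (10/13) = 584.610 ms

584.6 ms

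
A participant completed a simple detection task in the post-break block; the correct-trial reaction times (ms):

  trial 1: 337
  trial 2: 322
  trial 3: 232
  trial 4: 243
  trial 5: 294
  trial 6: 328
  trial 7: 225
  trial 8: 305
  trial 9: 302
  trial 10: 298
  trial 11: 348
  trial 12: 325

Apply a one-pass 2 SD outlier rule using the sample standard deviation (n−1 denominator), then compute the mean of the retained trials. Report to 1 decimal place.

296.6 ms

n = 12, ΣRT = 3559, M = 296.583
Σ(x−M)² = 18992.92; s = √(18992.92/11) = 41.553
Cutoffs: 296.583 ± 2·41.553 → [213.5, 379.7]
No RTs fall outside the cutoffs; all 12 retained. Mean = 3559/12 = 296.583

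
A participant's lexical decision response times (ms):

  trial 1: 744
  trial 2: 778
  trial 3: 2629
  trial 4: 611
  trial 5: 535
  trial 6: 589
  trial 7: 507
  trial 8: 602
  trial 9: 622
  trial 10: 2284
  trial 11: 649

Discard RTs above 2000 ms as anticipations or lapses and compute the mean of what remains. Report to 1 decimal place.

Excluded: 2284, 2629
Retained (n=9): Σ = 5637
Mean = 5637/9 = 626.3333

626.3 ms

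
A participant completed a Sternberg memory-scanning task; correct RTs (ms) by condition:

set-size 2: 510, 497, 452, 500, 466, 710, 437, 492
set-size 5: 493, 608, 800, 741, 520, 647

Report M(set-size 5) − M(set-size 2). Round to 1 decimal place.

M(set-size 2) = 4064/8 = 508.000
M(set-size 5) = 3809/6 = 634.833
Difference = 634.833 − 508.000 = 126.833 ms

126.8 ms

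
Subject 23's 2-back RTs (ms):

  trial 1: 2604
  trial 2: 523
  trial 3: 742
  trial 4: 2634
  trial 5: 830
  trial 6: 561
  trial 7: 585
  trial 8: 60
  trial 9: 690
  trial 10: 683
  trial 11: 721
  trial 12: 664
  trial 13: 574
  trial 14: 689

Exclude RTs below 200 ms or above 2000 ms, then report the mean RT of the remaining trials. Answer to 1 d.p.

Excluded: 60, 2604, 2634
Retained (n=11): Σ = 7262
Mean = 7262/11 = 660.1818

660.2 ms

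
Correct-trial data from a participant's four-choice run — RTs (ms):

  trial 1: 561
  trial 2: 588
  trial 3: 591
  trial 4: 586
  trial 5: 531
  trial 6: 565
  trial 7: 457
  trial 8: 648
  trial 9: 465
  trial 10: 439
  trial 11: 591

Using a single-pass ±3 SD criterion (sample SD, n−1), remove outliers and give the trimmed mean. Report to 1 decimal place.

n = 11, ΣRT = 6022, M = 547.455
Σ(x−M)² = 44536.73; s = √(44536.73/10) = 66.736
Cutoffs: 547.455 ± 3·66.736 → [347.2, 747.7]
No RTs fall outside the cutoffs; all 11 retained. Mean = 6022/11 = 547.455

547.5 ms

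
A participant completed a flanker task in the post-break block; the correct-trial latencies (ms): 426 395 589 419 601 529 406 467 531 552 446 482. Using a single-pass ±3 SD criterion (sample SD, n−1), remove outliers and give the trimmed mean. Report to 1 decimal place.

486.9 ms

n = 12, ΣRT = 5843, M = 486.917
Σ(x−M)² = 56800.92; s = √(56800.92/11) = 71.859
Cutoffs: 486.917 ± 3·71.859 → [271.3, 702.5]
No RTs fall outside the cutoffs; all 12 retained. Mean = 5843/12 = 486.917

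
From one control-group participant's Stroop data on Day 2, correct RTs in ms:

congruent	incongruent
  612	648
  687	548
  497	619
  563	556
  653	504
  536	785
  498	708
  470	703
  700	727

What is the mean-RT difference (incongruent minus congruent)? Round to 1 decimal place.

M(congruent) = 5216/9 = 579.556
M(incongruent) = 5798/9 = 644.222
Difference = 644.222 − 579.556 = 64.667 ms

64.7 ms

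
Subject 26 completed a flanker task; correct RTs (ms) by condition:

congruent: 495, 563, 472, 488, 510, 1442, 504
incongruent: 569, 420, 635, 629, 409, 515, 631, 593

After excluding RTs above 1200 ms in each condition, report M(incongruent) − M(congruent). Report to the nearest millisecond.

45 ms

congruent: exclude 1442
M(congruent) = 3032/6 = 505.333
M(incongruent) = 4401/8 = 550.125
Difference = 550.125 − 505.333 = 44.792 ms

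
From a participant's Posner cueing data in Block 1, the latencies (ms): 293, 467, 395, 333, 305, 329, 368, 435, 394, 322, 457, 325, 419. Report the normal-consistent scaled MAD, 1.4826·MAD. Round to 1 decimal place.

Sorted: 293, 305, 322, 325, 329, 333, 368, 394, 395, 419, 435, 457, 467 → median = 368
|x − 368| sorted: 0, 26, 27, 35, 39, 43, 46, 51, 63, 67, 75, 89, 99 → MAD = 46
Robust SD ≈ 1.4826 × 46 = 68.200

68.2 ms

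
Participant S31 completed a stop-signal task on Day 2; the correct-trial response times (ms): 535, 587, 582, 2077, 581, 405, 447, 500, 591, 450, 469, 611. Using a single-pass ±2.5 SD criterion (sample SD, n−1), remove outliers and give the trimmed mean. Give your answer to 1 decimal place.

n = 12, ΣRT = 7835, M = 652.917
Σ(x−M)² = 2264302.92; s = √(2264302.92/11) = 453.702
Cutoffs: 652.917 ± 2.5·453.702 → [-481.3, 1787.2]
Outside: 2077 → excluded.
Retained (n=11): Σ = 5758, mean = 5758/11 = 523.455

523.5 ms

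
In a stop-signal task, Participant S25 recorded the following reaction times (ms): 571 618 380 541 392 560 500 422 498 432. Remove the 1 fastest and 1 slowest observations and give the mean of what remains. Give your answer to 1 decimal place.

Sorted: 380, 392, 422, 432, 498, 500, 541, 560, 571, 618
Drop lowest 1 (380) and highest 1 (618)
Remaining (n=8): Σ = 3916, mean = 3916/8 = 489.500

489.5 ms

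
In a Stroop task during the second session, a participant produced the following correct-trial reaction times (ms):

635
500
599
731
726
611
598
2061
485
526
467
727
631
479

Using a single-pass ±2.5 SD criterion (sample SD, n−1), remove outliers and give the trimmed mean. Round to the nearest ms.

593 ms

n = 14, ΣRT = 9776, M = 698.286
Σ(x−M)² = 2111788.86; s = √(2111788.86/13) = 403.045
Cutoffs: 698.286 ± 2.5·403.045 → [-309.3, 1705.9]
Outside: 2061 → excluded.
Retained (n=13): Σ = 7715, mean = 7715/13 = 593.462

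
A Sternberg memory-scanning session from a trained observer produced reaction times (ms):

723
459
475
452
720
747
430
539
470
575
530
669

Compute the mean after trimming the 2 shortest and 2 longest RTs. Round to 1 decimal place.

554.6 ms

Sorted: 430, 452, 459, 470, 475, 530, 539, 575, 669, 720, 723, 747
Drop lowest 2 (430, 452) and highest 2 (723, 747)
Remaining (n=8): Σ = 4437, mean = 4437/8 = 554.625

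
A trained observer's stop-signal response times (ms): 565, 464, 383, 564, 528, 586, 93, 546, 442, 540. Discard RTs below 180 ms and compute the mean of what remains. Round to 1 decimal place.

Excluded: 93
Retained (n=9): Σ = 4618
Mean = 4618/9 = 513.1111

513.1 ms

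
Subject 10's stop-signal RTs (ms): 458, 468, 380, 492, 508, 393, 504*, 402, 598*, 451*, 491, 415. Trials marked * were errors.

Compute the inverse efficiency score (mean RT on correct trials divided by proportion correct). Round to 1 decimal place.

593.6 ms

Correct trials (n=9): 458, 468, 380, 492, 508, 393, 402, 491, 415
Mean correct RT = 4007/9 = 445.2222 ms
Proportion correct = 9/12
IES = 445.2222 / (9/12) = 593.630 ms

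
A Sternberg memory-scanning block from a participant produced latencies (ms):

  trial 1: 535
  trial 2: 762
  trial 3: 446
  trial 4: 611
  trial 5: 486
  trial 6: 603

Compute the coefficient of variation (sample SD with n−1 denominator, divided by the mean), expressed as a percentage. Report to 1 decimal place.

n = 6, Σ = 3443, M = 573.8333
Σ(x−M)² = 63202.833; s = √(63202.833/5) = 112.4303
CV = 112.4303 / 573.8333 = 0.19593 = 19.593%

19.6%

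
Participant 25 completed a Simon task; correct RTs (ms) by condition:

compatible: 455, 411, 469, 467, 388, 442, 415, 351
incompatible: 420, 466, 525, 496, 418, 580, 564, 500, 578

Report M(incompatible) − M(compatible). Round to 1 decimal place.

M(compatible) = 3398/8 = 424.750
M(incompatible) = 4547/9 = 505.222
Difference = 505.222 − 424.750 = 80.472 ms

80.5 ms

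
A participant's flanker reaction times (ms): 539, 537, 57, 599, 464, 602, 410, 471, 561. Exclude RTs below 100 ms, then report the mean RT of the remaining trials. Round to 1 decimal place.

Excluded: 57
Retained (n=8): Σ = 4183
Mean = 4183/8 = 522.8750

522.9 ms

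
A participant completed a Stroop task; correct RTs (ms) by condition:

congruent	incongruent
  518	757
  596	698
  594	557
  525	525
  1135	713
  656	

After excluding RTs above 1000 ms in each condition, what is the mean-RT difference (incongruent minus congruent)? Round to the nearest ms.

72 ms

congruent: exclude 1135
M(congruent) = 2889/5 = 577.800
M(incongruent) = 3250/5 = 650.000
Difference = 650.000 − 577.800 = 72.200 ms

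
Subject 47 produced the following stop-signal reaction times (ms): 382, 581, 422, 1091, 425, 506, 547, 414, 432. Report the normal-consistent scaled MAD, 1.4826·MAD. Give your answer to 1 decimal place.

74.1 ms

Sorted: 382, 414, 422, 425, 432, 506, 547, 581, 1091 → median = 432
|x − 432| sorted: 0, 7, 10, 18, 50, 74, 115, 149, 659 → MAD = 50
Robust SD ≈ 1.4826 × 50 = 74.130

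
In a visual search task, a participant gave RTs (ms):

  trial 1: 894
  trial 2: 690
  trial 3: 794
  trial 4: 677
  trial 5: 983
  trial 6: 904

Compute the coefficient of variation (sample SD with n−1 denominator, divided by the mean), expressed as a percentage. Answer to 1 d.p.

n = 6, Σ = 4942, M = 823.6667
Σ(x−M)² = 77045.333; s = √(77045.333/5) = 124.1333
CV = 124.1333 / 823.6667 = 0.15071 = 15.071%

15.1%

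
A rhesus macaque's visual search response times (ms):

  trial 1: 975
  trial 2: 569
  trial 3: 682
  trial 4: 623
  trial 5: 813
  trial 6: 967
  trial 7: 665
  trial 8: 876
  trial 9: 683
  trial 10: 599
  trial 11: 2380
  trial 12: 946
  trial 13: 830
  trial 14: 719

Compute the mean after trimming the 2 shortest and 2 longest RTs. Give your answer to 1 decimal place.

780.4 ms

Sorted: 569, 599, 623, 665, 682, 683, 719, 813, 830, 876, 946, 967, 975, 2380
Drop lowest 2 (569, 599) and highest 2 (975, 2380)
Remaining (n=10): Σ = 7804, mean = 7804/10 = 780.400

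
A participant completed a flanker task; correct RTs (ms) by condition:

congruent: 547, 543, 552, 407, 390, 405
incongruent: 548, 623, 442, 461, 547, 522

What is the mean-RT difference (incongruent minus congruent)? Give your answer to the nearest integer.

50 ms

M(congruent) = 2844/6 = 474.000
M(incongruent) = 3143/6 = 523.833
Difference = 523.833 − 474.000 = 49.833 ms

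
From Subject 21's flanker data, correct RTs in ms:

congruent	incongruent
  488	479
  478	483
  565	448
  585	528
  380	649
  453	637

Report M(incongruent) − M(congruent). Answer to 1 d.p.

M(congruent) = 2949/6 = 491.500
M(incongruent) = 3224/6 = 537.333
Difference = 537.333 − 491.500 = 45.833 ms

45.8 ms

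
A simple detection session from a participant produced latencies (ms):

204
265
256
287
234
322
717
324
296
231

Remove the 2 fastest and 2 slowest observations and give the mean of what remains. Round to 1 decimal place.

276.7 ms

Sorted: 204, 231, 234, 256, 265, 287, 296, 322, 324, 717
Drop lowest 2 (204, 231) and highest 2 (324, 717)
Remaining (n=6): Σ = 1660, mean = 1660/6 = 276.667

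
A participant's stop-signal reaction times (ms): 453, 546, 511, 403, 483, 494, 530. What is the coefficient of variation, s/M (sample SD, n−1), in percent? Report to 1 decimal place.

n = 7, Σ = 3420, M = 488.5714
Σ(x−M)² = 14165.714; s = √(14165.714/6) = 48.5896
CV = 48.5896 / 488.5714 = 0.09945 = 9.945%

9.9%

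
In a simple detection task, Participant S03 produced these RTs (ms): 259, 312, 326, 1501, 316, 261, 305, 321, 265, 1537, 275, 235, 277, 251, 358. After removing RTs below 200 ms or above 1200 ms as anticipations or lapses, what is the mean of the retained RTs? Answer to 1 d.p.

289.3 ms

Excluded: 1501, 1537
Retained (n=13): Σ = 3761
Mean = 3761/13 = 289.3077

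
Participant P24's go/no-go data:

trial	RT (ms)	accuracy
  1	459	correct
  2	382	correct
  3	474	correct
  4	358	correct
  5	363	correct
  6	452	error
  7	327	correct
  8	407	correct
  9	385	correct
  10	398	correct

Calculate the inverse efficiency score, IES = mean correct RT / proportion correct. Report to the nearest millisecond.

439 ms

Correct trials (n=9): 459, 382, 474, 358, 363, 327, 407, 385, 398
Mean correct RT = 3553/9 = 394.7778 ms
Proportion correct = 9/10
IES = 394.7778 / (9/10) = 438.642 ms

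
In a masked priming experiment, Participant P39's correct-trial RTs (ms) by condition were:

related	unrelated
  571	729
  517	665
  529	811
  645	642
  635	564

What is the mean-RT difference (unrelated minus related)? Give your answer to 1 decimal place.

M(related) = 2897/5 = 579.400
M(unrelated) = 3411/5 = 682.200
Difference = 682.200 − 579.400 = 102.800 ms

102.8 ms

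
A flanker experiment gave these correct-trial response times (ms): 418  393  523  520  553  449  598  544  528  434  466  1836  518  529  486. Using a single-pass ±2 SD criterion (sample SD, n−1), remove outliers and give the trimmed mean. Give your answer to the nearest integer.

497 ms

n = 15, ΣRT = 8795, M = 586.333
Σ(x−M)² = 1716803.33; s = √(1716803.33/14) = 350.184
Cutoffs: 586.333 ± 2·350.184 → [-114.0, 1286.7]
Outside: 1836 → excluded.
Retained (n=14): Σ = 6959, mean = 6959/14 = 497.071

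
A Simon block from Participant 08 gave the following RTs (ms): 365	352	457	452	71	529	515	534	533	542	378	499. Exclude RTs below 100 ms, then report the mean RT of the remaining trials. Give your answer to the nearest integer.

469 ms

Excluded: 71
Retained (n=11): Σ = 5156
Mean = 5156/11 = 468.7273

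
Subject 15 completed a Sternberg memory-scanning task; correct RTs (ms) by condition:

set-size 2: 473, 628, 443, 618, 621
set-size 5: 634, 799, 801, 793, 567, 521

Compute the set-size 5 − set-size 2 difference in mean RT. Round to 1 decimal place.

129.2 ms

M(set-size 2) = 2783/5 = 556.600
M(set-size 5) = 4115/6 = 685.833
Difference = 685.833 − 556.600 = 129.233 ms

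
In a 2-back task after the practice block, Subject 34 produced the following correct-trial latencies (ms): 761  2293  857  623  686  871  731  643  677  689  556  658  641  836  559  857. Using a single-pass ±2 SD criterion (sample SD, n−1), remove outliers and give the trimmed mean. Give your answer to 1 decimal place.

n = 16, ΣRT = 12938, M = 808.625
Σ(x−M)² = 2506461.75; s = √(2506461.75/15) = 408.776
Cutoffs: 808.625 ± 2·408.776 → [-8.9, 1626.2]
Outside: 2293 → excluded.
Retained (n=15): Σ = 10645, mean = 10645/15 = 709.667

709.7 ms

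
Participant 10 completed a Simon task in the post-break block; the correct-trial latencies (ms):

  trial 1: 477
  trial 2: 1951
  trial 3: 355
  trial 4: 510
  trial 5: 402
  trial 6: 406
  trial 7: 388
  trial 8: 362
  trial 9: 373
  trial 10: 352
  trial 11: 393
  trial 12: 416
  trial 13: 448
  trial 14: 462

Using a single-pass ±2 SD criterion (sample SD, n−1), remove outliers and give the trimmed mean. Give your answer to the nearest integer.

411 ms

n = 14, ΣRT = 7295, M = 521.071
Σ(x−M)² = 2231552.93; s = √(2231552.93/13) = 414.316
Cutoffs: 521.071 ± 2·414.316 → [-307.6, 1349.7]
Outside: 1951 → excluded.
Retained (n=13): Σ = 5344, mean = 5344/13 = 411.077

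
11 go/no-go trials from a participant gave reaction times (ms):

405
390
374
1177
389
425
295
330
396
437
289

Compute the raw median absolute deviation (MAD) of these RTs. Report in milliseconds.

35 ms

Sorted: 289, 295, 330, 374, 389, 390, 396, 405, 425, 437, 1177 → median = 390
|x − 390|: 15, 0, 16, 787, 1, 35, 95, 60, 6, 47, 101
Sorted deviations: 0, 1, 6, 15, 16, 35, 47, 60, 95, 101, 787 → MAD = 35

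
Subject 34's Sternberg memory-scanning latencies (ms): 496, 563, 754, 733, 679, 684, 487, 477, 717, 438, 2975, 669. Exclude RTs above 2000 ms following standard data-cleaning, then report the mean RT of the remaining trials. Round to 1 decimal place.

Excluded: 2975
Retained (n=11): Σ = 6697
Mean = 6697/11 = 608.8182

608.8 ms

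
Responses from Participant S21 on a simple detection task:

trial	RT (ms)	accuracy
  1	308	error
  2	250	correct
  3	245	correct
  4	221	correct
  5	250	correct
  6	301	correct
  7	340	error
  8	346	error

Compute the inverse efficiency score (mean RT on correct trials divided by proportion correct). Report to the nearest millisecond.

Correct trials (n=5): 250, 245, 221, 250, 301
Mean correct RT = 1267/5 = 253.4000 ms
Proportion correct = 5/8
IES = 253.4000 / (5/8) = 405.440 ms

405 ms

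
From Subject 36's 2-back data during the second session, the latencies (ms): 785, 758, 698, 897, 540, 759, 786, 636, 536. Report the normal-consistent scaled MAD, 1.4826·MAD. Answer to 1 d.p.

Sorted: 536, 540, 636, 698, 758, 759, 785, 786, 897 → median = 758
|x − 758| sorted: 0, 1, 27, 28, 60, 122, 139, 218, 222 → MAD = 60
Robust SD ≈ 1.4826 × 60 = 88.956

89.0 ms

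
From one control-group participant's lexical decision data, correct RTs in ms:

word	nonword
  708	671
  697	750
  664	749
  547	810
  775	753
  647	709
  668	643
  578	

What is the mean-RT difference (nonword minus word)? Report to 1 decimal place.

65.9 ms

M(word) = 5284/8 = 660.500
M(nonword) = 5085/7 = 726.429
Difference = 726.429 − 660.500 = 65.929 ms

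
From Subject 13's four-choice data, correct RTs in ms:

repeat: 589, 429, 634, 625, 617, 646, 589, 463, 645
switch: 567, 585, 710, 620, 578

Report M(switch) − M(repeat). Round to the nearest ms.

M(repeat) = 5237/9 = 581.889
M(switch) = 3060/5 = 612.000
Difference = 612.000 − 581.889 = 30.111 ms

30 ms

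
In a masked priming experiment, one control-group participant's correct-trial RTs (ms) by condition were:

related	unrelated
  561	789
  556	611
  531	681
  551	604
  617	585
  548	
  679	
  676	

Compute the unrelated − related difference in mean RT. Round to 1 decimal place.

M(related) = 4719/8 = 589.875
M(unrelated) = 3270/5 = 654.000
Difference = 654.000 − 589.875 = 64.125 ms

64.1 ms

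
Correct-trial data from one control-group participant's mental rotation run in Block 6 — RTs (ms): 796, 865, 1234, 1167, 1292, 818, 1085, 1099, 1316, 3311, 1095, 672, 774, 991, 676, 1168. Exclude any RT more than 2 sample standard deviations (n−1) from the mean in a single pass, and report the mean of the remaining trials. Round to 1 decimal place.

1003.2 ms

n = 16, ΣRT = 18359, M = 1147.438
Σ(x−M)² = 5671637.94; s = √(5671637.94/15) = 614.906
Cutoffs: 1147.438 ± 2·614.906 → [-82.4, 2377.2]
Outside: 3311 → excluded.
Retained (n=15): Σ = 15048, mean = 15048/15 = 1003.200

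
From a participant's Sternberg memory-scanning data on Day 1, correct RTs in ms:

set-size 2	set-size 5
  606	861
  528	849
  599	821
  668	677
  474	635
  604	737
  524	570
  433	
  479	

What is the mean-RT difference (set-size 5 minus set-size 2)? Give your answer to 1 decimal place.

M(set-size 2) = 4915/9 = 546.111
M(set-size 5) = 5150/7 = 735.714
Difference = 735.714 − 546.111 = 189.603 ms

189.6 ms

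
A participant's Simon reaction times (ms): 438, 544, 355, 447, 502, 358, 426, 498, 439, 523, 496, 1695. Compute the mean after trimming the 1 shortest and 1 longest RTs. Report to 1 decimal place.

Sorted: 355, 358, 426, 438, 439, 447, 496, 498, 502, 523, 544, 1695
Drop lowest 1 (355) and highest 1 (1695)
Remaining (n=10): Σ = 4671, mean = 4671/10 = 467.100

467.1 ms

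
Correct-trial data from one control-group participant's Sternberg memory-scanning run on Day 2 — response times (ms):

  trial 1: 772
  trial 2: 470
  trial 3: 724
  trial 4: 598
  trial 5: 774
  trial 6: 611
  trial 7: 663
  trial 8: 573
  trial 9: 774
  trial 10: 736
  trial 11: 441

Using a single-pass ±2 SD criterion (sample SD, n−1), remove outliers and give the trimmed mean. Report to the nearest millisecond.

n = 11, ΣRT = 7136, M = 648.727
Σ(x−M)² = 144894.18; s = √(144894.18/10) = 120.372
Cutoffs: 648.727 ± 2·120.372 → [408.0, 889.5]
No RTs fall outside the cutoffs; all 11 retained. Mean = 7136/11 = 648.727

649 ms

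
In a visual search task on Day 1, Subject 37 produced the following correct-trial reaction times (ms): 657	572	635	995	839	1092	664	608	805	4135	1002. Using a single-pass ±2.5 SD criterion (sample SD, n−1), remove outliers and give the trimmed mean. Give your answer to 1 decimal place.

n = 11, ΣRT = 12004, M = 1091.273
Σ(x−M)² = 10509644.18; s = √(10509644.18/10) = 1025.166
Cutoffs: 1091.273 ± 2.5·1025.166 → [-1471.6, 3654.2]
Outside: 4135 → excluded.
Retained (n=10): Σ = 7869, mean = 7869/10 = 786.900

786.9 ms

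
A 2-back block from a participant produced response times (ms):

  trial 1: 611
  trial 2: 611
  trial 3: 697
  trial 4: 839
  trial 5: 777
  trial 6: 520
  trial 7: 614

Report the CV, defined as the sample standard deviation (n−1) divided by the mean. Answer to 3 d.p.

n = 7, Σ = 4669, M = 667.0000
Σ(x−M)² = 73274.000; s = √(73274.000/6) = 110.5094
CV = 110.5094 / 667.0000 = 0.16568

0.166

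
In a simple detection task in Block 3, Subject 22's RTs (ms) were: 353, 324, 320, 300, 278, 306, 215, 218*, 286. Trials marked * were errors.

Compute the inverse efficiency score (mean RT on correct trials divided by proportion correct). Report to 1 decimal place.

335.0 ms

Correct trials (n=8): 353, 324, 320, 300, 278, 306, 215, 286
Mean correct RT = 2382/8 = 297.7500 ms
Proportion correct = 8/9
IES = 297.7500 / (8/9) = 334.969 ms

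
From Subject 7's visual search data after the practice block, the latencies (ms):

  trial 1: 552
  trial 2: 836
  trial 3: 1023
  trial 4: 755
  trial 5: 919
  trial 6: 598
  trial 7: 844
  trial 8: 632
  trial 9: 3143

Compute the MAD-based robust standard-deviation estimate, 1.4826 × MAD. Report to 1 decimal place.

277.2 ms

Sorted: 552, 598, 632, 755, 836, 844, 919, 1023, 3143 → median = 836
|x − 836| sorted: 0, 8, 81, 83, 187, 204, 238, 284, 2307 → MAD = 187
Robust SD ≈ 1.4826 × 187 = 277.246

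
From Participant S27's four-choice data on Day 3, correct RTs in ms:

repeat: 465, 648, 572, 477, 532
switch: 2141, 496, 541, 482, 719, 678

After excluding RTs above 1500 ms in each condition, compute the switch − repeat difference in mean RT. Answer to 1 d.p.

switch: exclude 2141
M(repeat) = 2694/5 = 538.800
M(switch) = 2916/5 = 583.200
Difference = 583.200 − 538.800 = 44.400 ms

44.4 ms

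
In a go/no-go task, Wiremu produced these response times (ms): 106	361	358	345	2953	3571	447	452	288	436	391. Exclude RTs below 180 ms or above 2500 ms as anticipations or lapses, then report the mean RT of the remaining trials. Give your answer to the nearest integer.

385 ms

Excluded: 106, 2953, 3571
Retained (n=8): Σ = 3078
Mean = 3078/8 = 384.7500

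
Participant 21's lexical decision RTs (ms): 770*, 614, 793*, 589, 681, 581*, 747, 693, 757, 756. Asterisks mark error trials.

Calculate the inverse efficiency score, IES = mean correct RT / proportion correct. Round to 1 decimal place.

987.1 ms

Correct trials (n=7): 614, 589, 681, 747, 693, 757, 756
Mean correct RT = 4837/7 = 691.0000 ms
Proportion correct = 7/10
IES = 691.0000 / (7/10) = 987.143 ms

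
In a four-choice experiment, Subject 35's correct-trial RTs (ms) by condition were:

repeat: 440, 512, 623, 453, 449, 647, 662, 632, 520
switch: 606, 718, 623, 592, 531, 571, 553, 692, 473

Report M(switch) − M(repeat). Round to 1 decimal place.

46.8 ms

M(repeat) = 4938/9 = 548.667
M(switch) = 5359/9 = 595.444
Difference = 595.444 − 548.667 = 46.778 ms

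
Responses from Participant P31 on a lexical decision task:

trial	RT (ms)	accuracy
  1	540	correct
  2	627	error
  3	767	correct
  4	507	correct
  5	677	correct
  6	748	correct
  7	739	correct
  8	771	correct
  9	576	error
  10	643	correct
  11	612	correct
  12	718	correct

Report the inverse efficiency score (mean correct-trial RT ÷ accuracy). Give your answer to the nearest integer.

807 ms

Correct trials (n=10): 540, 767, 507, 677, 748, 739, 771, 643, 612, 718
Mean correct RT = 6722/10 = 672.2000 ms
Proportion correct = 10/12
IES = 672.2000 / (10/12) = 806.640 ms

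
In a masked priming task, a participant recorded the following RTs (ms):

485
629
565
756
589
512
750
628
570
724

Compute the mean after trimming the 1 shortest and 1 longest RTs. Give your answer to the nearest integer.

621 ms

Sorted: 485, 512, 565, 570, 589, 628, 629, 724, 750, 756
Drop lowest 1 (485) and highest 1 (756)
Remaining (n=8): Σ = 4967, mean = 4967/8 = 620.875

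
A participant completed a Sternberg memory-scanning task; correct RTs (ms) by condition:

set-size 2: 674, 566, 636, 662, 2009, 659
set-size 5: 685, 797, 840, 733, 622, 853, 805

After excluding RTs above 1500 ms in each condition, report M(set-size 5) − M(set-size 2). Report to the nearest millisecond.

123 ms

set-size 2: exclude 2009
M(set-size 2) = 3197/5 = 639.400
M(set-size 5) = 5335/7 = 762.143
Difference = 762.143 − 639.400 = 122.743 ms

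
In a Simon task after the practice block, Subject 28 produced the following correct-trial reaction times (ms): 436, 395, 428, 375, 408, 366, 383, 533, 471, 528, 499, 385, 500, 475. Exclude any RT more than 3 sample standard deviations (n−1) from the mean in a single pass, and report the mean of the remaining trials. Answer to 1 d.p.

441.6 ms

n = 14, ΣRT = 6182, M = 441.571
Σ(x−M)² = 44809.43; s = √(44809.43/13) = 58.710
Cutoffs: 441.571 ± 3·58.710 → [265.4, 617.7]
No RTs fall outside the cutoffs; all 14 retained. Mean = 6182/14 = 441.571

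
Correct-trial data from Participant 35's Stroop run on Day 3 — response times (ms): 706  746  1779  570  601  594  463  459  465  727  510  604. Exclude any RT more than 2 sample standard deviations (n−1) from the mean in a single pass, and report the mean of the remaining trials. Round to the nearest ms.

586 ms

n = 12, ΣRT = 8224, M = 685.333
Σ(x−M)² = 1417268.67; s = √(1417268.67/11) = 358.947
Cutoffs: 685.333 ± 2·358.947 → [-32.6, 1403.2]
Outside: 1779 → excluded.
Retained (n=11): Σ = 6445, mean = 6445/11 = 585.909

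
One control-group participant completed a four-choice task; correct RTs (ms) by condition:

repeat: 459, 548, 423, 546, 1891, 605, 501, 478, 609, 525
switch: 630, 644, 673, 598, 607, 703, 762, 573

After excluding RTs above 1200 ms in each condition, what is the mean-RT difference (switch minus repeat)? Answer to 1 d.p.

127.2 ms

repeat: exclude 1891
M(repeat) = 4694/9 = 521.556
M(switch) = 5190/8 = 648.750
Difference = 648.750 − 521.556 = 127.194 ms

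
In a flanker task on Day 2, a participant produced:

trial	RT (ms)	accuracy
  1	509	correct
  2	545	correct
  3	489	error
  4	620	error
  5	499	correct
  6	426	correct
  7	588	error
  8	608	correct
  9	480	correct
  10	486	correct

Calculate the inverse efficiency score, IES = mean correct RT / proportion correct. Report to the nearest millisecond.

725 ms

Correct trials (n=7): 509, 545, 499, 426, 608, 480, 486
Mean correct RT = 3553/7 = 507.5714 ms
Proportion correct = 7/10
IES = 507.5714 / (7/10) = 725.102 ms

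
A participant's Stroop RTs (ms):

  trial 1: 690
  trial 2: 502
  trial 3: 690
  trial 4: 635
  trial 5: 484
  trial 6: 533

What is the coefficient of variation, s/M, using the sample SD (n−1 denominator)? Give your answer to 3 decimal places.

0.160

n = 6, Σ = 3534, M = 589.0000
Σ(x−M)² = 44248.000; s = √(44248.000/5) = 94.0723
CV = 94.0723 / 589.0000 = 0.15972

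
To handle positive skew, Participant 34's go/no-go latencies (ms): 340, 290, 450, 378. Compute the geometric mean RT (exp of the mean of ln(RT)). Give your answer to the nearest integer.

360 ms

ln(RT): 5.8289, 5.6699, 6.1092, 5.9349
Mean ln(RT) = 23.5430/4 = 5.88574
Geometric mean = exp(5.88574) = 359.87 ms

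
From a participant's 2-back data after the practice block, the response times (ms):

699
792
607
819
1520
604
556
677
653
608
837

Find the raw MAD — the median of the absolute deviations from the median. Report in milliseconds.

73 ms

Sorted: 556, 604, 607, 608, 653, 677, 699, 792, 819, 837, 1520 → median = 677
|x − 677|: 22, 115, 70, 142, 843, 73, 121, 0, 24, 69, 160
Sorted deviations: 0, 22, 24, 69, 70, 73, 115, 121, 142, 160, 843 → MAD = 73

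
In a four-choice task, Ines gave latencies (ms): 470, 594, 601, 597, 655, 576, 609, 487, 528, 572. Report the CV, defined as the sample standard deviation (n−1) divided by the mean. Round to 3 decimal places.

0.101

n = 10, Σ = 5689, M = 568.9000
Σ(x−M)² = 29692.900; s = √(29692.900/9) = 57.4388
CV = 57.4388 / 568.9000 = 0.10096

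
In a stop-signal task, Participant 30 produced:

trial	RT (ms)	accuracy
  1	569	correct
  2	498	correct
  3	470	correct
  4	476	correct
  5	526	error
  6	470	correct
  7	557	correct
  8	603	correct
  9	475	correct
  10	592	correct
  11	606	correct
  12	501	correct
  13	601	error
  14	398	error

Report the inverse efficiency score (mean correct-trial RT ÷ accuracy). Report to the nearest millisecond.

673 ms

Correct trials (n=11): 569, 498, 470, 476, 470, 557, 603, 475, 592, 606, 501
Mean correct RT = 5817/11 = 528.8182 ms
Proportion correct = 11/14
IES = 528.8182 / (11/14) = 673.041 ms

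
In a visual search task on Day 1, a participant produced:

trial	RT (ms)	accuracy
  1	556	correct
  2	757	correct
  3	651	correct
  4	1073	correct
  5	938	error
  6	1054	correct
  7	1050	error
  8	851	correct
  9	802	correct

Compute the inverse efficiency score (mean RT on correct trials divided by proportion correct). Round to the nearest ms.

Correct trials (n=7): 556, 757, 651, 1073, 1054, 851, 802
Mean correct RT = 5744/7 = 820.5714 ms
Proportion correct = 7/9
IES = 820.5714 / (7/9) = 1055.020 ms

1055 ms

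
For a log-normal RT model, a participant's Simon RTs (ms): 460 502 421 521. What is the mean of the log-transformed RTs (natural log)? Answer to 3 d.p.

ln(RT): 6.1312, 6.2186, 6.0426, 6.2558
Σ ln(RT) = 24.6482
Mean = 24.6482/4 = 6.16205

6.162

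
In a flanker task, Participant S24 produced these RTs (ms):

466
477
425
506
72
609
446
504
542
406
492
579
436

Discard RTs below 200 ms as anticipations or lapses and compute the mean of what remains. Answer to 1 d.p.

Excluded: 72
Retained (n=12): Σ = 5888
Mean = 5888/12 = 490.6667

490.7 ms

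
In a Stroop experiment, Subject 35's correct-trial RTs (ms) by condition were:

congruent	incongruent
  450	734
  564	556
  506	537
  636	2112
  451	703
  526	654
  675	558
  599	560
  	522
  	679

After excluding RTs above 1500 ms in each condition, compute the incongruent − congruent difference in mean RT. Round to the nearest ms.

61 ms

incongruent: exclude 2112
M(congruent) = 4407/8 = 550.875
M(incongruent) = 5503/9 = 611.444
Difference = 611.444 − 550.875 = 60.569 ms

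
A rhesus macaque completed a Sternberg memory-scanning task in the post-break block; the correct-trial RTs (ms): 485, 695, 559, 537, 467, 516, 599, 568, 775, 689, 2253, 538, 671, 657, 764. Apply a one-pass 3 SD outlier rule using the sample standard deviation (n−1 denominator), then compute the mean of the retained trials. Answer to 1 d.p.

608.6 ms

n = 15, ΣRT = 10773, M = 718.200
Σ(x−M)² = 2654086.40; s = √(2654086.40/14) = 435.405
Cutoffs: 718.200 ± 3·435.405 → [-588.0, 2024.4]
Outside: 2253 → excluded.
Retained (n=14): Σ = 8520, mean = 8520/14 = 608.571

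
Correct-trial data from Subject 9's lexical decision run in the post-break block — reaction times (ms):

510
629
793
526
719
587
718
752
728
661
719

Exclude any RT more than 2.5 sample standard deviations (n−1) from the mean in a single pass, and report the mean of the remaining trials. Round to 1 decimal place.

n = 11, ΣRT = 7342, M = 667.455
Σ(x−M)² = 87238.73; s = √(87238.73/10) = 93.402
Cutoffs: 667.455 ± 2.5·93.402 → [434.0, 901.0]
No RTs fall outside the cutoffs; all 11 retained. Mean = 7342/11 = 667.455

667.5 ms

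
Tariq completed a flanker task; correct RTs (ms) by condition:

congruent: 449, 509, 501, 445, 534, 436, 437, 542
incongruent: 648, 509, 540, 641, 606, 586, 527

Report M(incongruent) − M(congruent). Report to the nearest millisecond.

98 ms

M(congruent) = 3853/8 = 481.625
M(incongruent) = 4057/7 = 579.571
Difference = 579.571 − 481.625 = 97.946 ms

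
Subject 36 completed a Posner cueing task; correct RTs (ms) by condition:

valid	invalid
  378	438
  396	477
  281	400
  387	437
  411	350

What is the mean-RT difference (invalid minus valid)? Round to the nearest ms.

50 ms

M(valid) = 1853/5 = 370.600
M(invalid) = 2102/5 = 420.400
Difference = 420.400 − 370.600 = 49.800 ms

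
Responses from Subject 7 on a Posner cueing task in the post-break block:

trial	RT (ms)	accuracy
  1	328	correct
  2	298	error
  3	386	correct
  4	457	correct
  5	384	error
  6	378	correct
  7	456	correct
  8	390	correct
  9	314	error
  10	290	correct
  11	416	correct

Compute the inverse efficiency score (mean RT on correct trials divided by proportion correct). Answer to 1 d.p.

Correct trials (n=8): 328, 386, 457, 378, 456, 390, 290, 416
Mean correct RT = 3101/8 = 387.6250 ms
Proportion correct = 8/11
IES = 387.6250 / (8/11) = 532.984 ms

533.0 ms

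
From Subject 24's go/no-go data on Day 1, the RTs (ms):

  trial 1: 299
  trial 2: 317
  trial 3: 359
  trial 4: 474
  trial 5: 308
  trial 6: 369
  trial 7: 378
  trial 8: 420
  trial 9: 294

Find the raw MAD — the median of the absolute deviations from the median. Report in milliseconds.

51 ms

Sorted: 294, 299, 308, 317, 359, 369, 378, 420, 474 → median = 359
|x − 359|: 60, 42, 0, 115, 51, 10, 19, 61, 65
Sorted deviations: 0, 10, 19, 42, 51, 60, 61, 65, 115 → MAD = 51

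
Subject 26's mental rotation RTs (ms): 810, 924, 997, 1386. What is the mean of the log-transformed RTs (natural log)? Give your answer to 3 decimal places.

ln(RT): 6.6970, 6.8287, 6.9048, 7.2342
Σ ln(RT) = 27.6647
Mean = 27.6647/4 = 6.91617

6.916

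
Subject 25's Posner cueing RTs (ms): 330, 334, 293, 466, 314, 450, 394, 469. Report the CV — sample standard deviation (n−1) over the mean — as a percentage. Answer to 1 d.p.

19.1%

n = 8, Σ = 3050, M = 381.2500
Σ(x−M)² = 36941.500; s = √(36941.500/7) = 72.6454
CV = 72.6454 / 381.2500 = 0.19055 = 19.055%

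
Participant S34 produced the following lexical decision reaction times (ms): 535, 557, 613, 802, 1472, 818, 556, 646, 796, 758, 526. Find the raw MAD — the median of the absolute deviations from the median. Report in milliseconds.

112 ms

Sorted: 526, 535, 556, 557, 613, 646, 758, 796, 802, 818, 1472 → median = 646
|x − 646|: 111, 89, 33, 156, 826, 172, 90, 0, 150, 112, 120
Sorted deviations: 0, 33, 89, 90, 111, 112, 120, 150, 156, 172, 826 → MAD = 112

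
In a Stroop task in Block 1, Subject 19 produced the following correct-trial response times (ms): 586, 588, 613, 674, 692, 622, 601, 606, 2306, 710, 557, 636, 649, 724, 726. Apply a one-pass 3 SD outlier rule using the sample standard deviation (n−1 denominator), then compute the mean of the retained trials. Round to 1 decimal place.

n = 15, ΣRT = 11290, M = 752.667
Σ(x−M)² = 2624697.33; s = √(2624697.33/14) = 432.988
Cutoffs: 752.667 ± 3·432.988 → [-546.3, 2051.6]
Outside: 2306 → excluded.
Retained (n=14): Σ = 8984, mean = 8984/14 = 641.714

641.7 ms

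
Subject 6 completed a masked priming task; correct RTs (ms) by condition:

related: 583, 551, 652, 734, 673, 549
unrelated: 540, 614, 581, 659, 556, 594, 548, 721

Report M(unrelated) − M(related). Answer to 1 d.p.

-22.0 ms

M(related) = 3742/6 = 623.667
M(unrelated) = 4813/8 = 601.625
Difference = 601.625 − 623.667 = -22.042 ms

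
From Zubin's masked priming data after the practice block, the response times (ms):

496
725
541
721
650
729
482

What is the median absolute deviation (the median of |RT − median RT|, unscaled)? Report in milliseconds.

Sorted: 482, 496, 541, 650, 721, 725, 729 → median = 650
|x − 650|: 154, 75, 109, 71, 0, 79, 168
Sorted deviations: 0, 71, 75, 79, 109, 154, 168 → MAD = 79

79 ms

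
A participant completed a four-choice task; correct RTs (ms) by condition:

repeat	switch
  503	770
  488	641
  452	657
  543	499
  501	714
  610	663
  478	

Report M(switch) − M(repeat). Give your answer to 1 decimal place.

146.6 ms

M(repeat) = 3575/7 = 510.714
M(switch) = 3944/6 = 657.333
Difference = 657.333 − 510.714 = 146.619 ms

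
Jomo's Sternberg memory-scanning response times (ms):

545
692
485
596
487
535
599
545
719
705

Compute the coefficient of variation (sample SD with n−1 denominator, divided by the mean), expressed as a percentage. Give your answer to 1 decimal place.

14.8%

n = 10, Σ = 5908, M = 590.8000
Σ(x−M)² = 69089.600; s = √(69089.600/9) = 87.6163
CV = 87.6163 / 590.8000 = 0.14830 = 14.830%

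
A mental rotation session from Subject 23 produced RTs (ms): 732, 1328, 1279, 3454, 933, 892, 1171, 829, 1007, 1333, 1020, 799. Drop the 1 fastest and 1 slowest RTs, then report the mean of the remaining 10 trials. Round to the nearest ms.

1059 ms

Sorted: 732, 799, 829, 892, 933, 1007, 1020, 1171, 1279, 1328, 1333, 3454
Drop lowest 1 (732) and highest 1 (3454)
Remaining (n=10): Σ = 10591, mean = 10591/10 = 1059.100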